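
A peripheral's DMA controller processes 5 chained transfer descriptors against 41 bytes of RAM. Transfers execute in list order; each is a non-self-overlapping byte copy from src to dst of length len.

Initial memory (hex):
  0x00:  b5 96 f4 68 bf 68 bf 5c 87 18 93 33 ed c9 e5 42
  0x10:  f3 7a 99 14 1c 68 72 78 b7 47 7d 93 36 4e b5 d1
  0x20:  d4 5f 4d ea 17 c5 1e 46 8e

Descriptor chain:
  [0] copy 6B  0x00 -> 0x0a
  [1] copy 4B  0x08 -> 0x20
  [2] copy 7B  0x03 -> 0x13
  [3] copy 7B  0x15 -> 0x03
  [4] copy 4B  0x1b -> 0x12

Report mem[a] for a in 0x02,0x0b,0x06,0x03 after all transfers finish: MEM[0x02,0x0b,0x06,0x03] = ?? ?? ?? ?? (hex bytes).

#0 dst[0x0a+6] := {0xb5,0x96,0xf4,0x68,0xbf,0x68}
#1 dst[0x20+4] := {0x87,0x18,0xb5,0x96}
#2 dst[0x13+7] := {0x68,0xbf,0x68,0xbf,0x5c,0x87,0x18}
#3 dst[0x03+7] := {0x68,0xbf,0x5c,0x87,0x18,0x7d,0x93}
#4 dst[0x12+4] := {0x93,0x36,0x4e,0xb5}
query mem[0x02]=0xf4, mem[0x0b]=0x96, mem[0x06]=0x87, mem[0x03]=0x68

MEM[0x02,0x0b,0x06,0x03] = f4 96 87 68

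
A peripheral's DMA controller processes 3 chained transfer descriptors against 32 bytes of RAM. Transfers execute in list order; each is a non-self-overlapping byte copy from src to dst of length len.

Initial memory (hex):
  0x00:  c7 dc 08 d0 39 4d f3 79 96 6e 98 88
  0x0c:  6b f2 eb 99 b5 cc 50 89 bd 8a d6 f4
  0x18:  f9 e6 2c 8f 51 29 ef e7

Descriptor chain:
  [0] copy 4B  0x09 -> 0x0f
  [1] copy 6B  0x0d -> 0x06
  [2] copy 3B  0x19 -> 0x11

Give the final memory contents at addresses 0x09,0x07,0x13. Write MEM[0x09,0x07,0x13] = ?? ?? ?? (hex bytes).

#0 dst[0x0f+4] := {0x6e,0x98,0x88,0x6b}
#1 dst[0x06+6] := {0xf2,0xeb,0x6e,0x98,0x88,0x6b}
#2 dst[0x11+3] := {0xe6,0x2c,0x8f}
query mem[0x09]=0x98, mem[0x07]=0xeb, mem[0x13]=0x8f

MEM[0x09,0x07,0x13] = 98 eb 8f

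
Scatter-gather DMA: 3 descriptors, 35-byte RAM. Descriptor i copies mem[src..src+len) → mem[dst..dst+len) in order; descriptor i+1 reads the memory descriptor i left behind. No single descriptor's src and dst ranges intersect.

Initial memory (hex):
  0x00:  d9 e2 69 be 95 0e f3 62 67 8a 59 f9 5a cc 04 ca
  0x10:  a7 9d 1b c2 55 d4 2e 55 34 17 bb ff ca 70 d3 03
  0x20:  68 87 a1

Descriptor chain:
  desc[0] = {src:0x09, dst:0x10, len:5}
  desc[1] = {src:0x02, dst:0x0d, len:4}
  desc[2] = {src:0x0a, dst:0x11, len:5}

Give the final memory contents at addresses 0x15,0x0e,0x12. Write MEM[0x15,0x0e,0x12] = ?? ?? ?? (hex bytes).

D0: mem[0x10..0x14] <- [8a 59 f9 5a cc]
D1: mem[0x0d..0x10] <- [69 be 95 0e]
D2: mem[0x11..0x15] <- [59 f9 5a 69 be]
query mem[0x15]=0xbe, mem[0x0e]=0xbe, mem[0x12]=0xf9

MEM[0x15,0x0e,0x12] = be be f9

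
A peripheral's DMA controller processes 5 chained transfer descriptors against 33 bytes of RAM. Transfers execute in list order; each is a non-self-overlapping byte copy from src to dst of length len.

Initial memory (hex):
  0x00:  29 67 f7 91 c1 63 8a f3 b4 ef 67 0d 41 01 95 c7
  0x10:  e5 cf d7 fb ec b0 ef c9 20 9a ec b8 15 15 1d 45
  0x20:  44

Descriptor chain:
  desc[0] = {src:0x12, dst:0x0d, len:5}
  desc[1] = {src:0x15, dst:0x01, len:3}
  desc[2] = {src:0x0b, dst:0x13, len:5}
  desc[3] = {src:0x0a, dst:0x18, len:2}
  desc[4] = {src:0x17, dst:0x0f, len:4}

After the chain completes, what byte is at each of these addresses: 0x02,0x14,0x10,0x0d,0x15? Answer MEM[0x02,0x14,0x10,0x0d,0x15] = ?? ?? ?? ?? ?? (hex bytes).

MEM[0x02,0x14,0x10,0x0d,0x15] = ef 41 67 d7 d7

[0] 0x12->0x0d len=5 : d7 fb ec b0 ef
[1] 0x15->0x01 len=3 : b0 ef c9
[2] 0x0b->0x13 len=5 : 0d 41 d7 fb ec
[3] 0x0a->0x18 len=2 : 67 0d
[4] 0x17->0x0f len=4 : ec 67 0d ec
query mem[0x02]=0xef, mem[0x14]=0x41, mem[0x10]=0x67, mem[0x0d]=0xd7, mem[0x15]=0xd7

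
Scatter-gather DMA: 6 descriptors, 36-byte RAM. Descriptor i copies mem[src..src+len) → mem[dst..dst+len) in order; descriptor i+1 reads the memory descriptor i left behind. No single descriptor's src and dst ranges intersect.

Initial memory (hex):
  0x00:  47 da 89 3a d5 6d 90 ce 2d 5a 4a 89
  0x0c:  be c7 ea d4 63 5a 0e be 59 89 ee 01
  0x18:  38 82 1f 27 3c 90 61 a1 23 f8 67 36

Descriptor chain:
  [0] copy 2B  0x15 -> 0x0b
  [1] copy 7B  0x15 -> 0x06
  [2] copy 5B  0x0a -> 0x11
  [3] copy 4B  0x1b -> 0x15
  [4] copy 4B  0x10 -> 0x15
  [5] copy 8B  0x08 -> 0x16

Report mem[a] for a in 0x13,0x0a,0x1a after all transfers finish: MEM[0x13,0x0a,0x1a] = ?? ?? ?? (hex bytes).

MEM[0x13,0x0a,0x1a] = 27 82 27

#0 dst[0x0b+2] := {0x89,0xee}
#1 dst[0x06+7] := {0x89,0xee,0x01,0x38,0x82,0x1f,0x27}
#2 dst[0x11+5] := {0x82,0x1f,0x27,0xc7,0xea}
#3 dst[0x15+4] := {0x27,0x3c,0x90,0x61}
#4 dst[0x15+4] := {0x63,0x82,0x1f,0x27}
#5 dst[0x16+8] := {0x01,0x38,0x82,0x1f,0x27,0xc7,0xea,0xd4}
query mem[0x13]=0x27, mem[0x0a]=0x82, mem[0x1a]=0x27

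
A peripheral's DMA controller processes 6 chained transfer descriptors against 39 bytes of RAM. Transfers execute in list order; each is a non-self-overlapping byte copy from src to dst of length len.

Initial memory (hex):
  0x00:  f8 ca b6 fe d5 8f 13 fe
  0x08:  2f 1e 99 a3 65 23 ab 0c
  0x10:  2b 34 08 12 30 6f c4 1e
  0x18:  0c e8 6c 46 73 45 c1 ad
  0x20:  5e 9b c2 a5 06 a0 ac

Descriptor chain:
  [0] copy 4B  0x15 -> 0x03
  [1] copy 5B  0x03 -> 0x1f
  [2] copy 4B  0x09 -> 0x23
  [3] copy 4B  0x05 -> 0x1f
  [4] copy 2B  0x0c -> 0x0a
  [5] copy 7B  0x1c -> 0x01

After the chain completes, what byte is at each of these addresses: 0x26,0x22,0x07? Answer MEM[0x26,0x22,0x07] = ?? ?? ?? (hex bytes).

MEM[0x26,0x22,0x07] = 65 2f 2f

[0] 0x15->0x03 len=4 : 6f c4 1e 0c
[1] 0x03->0x1f len=5 : 6f c4 1e 0c fe
[2] 0x09->0x23 len=4 : 1e 99 a3 65
[3] 0x05->0x1f len=4 : 1e 0c fe 2f
[4] 0x0c->0x0a len=2 : 65 23
[5] 0x1c->0x01 len=7 : 73 45 c1 1e 0c fe 2f
query mem[0x26]=0x65, mem[0x22]=0x2f, mem[0x07]=0x2f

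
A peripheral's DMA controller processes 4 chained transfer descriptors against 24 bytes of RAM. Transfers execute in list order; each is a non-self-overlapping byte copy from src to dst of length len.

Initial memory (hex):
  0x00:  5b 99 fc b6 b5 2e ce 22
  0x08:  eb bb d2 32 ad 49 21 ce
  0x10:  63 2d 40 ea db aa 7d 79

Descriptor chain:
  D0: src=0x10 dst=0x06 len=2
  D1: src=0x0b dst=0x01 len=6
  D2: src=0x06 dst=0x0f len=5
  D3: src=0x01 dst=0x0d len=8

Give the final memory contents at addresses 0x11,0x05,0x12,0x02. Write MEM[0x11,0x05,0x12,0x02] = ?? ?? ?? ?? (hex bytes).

  after D0: wrote 2B at 0x06 = 632d
  after D1: wrote 6B at 0x01 = 32ad4921ce63
  after D2: wrote 5B at 0x0f = 632debbbd2
  after D3: wrote 8B at 0x0d = 32ad4921ce632deb
query mem[0x11]=0xce, mem[0x05]=0xce, mem[0x12]=0x63, mem[0x02]=0xad

MEM[0x11,0x05,0x12,0x02] = ce ce 63 ad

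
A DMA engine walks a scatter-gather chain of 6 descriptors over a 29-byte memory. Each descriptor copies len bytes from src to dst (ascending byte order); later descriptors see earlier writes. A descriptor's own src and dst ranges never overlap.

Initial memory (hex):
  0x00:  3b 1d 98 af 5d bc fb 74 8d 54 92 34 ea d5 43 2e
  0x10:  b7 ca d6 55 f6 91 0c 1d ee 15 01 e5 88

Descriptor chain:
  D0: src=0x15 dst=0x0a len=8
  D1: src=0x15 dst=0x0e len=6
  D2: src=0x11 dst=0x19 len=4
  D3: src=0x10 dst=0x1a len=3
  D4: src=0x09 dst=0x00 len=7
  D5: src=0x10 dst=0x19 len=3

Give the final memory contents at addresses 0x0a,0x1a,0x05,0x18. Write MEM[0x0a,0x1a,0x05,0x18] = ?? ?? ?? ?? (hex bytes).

[0] 0x15->0x0a len=8 : 91 0c 1d ee 15 01 e5 88
[1] 0x15->0x0e len=6 : 91 0c 1d ee 15 01
[2] 0x11->0x19 len=4 : ee 15 01 f6
[3] 0x10->0x1a len=3 : 1d ee 15
[4] 0x09->0x00 len=7 : 54 91 0c 1d ee 91 0c
[5] 0x10->0x19 len=3 : 1d ee 15
query mem[0x0a]=0x91, mem[0x1a]=0xee, mem[0x05]=0x91, mem[0x18]=0xee

MEM[0x0a,0x1a,0x05,0x18] = 91 ee 91 ee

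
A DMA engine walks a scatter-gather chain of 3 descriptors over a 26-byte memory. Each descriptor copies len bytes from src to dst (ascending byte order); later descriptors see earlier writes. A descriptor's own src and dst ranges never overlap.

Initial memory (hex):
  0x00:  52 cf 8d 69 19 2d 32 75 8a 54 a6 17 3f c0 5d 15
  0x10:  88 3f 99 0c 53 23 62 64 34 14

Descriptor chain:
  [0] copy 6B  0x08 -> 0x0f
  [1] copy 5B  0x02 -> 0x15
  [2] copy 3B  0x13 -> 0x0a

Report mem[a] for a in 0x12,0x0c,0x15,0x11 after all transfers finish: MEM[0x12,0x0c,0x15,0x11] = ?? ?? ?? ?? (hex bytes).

[0] 0x08->0x0f len=6 : 8a 54 a6 17 3f c0
[1] 0x02->0x15 len=5 : 8d 69 19 2d 32
[2] 0x13->0x0a len=3 : 3f c0 8d
query mem[0x12]=0x17, mem[0x0c]=0x8d, mem[0x15]=0x8d, mem[0x11]=0xa6

MEM[0x12,0x0c,0x15,0x11] = 17 8d 8d a6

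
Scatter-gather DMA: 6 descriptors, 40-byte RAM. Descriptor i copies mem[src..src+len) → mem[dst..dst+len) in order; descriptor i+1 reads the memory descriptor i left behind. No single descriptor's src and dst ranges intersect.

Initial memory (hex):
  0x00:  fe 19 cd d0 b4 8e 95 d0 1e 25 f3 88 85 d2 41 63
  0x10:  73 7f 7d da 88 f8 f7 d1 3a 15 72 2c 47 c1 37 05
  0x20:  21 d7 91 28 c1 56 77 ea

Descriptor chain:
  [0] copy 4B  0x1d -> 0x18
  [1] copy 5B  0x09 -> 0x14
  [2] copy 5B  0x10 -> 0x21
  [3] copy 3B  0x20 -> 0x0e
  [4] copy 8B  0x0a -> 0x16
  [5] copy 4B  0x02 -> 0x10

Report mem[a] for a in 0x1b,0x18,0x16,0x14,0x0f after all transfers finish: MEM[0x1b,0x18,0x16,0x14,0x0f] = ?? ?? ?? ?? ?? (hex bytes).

MEM[0x1b,0x18,0x16,0x14,0x0f] = 73 85 f3 25 73

D0: mem[0x18..0x1b] <- [c1 37 05 21]
D1: mem[0x14..0x18] <- [25 f3 88 85 d2]
D2: mem[0x21..0x25] <- [73 7f 7d da 25]
D3: mem[0x0e..0x10] <- [21 73 7f]
D4: mem[0x16..0x1d] <- [f3 88 85 d2 21 73 7f 7f]
D5: mem[0x10..0x13] <- [cd d0 b4 8e]
query mem[0x1b]=0x73, mem[0x18]=0x85, mem[0x16]=0xf3, mem[0x14]=0x25, mem[0x0f]=0x73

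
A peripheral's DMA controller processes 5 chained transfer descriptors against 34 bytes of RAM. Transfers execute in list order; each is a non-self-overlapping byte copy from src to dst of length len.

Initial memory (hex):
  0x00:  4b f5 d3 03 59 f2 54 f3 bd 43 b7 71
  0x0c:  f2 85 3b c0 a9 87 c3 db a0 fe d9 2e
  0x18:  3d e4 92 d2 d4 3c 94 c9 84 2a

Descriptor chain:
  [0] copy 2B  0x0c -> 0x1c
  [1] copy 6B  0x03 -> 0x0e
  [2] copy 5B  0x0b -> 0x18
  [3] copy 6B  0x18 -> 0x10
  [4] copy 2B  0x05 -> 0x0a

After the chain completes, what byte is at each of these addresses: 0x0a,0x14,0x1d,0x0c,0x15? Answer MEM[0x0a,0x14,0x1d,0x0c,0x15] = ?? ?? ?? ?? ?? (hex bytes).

  after D0: wrote 2B at 0x1c = f285
  after D1: wrote 6B at 0x0e = 0359f254f3bd
  after D2: wrote 5B at 0x18 = 71f2850359
  after D3: wrote 6B at 0x10 = 71f285035985
  after D4: wrote 2B at 0x0a = f254
query mem[0x0a]=0xf2, mem[0x14]=0x59, mem[0x1d]=0x85, mem[0x0c]=0xf2, mem[0x15]=0x85

MEM[0x0a,0x14,0x1d,0x0c,0x15] = f2 59 85 f2 85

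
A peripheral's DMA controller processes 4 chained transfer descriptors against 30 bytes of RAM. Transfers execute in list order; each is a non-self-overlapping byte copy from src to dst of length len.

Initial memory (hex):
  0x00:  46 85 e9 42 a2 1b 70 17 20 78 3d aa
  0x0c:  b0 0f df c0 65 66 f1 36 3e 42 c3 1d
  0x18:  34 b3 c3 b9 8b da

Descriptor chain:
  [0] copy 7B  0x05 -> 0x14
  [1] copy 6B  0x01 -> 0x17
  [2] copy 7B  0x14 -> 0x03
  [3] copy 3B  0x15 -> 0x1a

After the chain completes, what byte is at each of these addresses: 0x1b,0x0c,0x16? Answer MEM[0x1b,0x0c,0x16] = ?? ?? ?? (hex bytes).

  after D0: wrote 7B at 0x14 = 1b701720783daa
  after D1: wrote 6B at 0x17 = 85e942a21b70
  after D2: wrote 7B at 0x03 = 1b701785e942a2
  after D3: wrote 3B at 0x1a = 701785
query mem[0x1b]=0x17, mem[0x0c]=0xb0, mem[0x16]=0x17

MEM[0x1b,0x0c,0x16] = 17 b0 17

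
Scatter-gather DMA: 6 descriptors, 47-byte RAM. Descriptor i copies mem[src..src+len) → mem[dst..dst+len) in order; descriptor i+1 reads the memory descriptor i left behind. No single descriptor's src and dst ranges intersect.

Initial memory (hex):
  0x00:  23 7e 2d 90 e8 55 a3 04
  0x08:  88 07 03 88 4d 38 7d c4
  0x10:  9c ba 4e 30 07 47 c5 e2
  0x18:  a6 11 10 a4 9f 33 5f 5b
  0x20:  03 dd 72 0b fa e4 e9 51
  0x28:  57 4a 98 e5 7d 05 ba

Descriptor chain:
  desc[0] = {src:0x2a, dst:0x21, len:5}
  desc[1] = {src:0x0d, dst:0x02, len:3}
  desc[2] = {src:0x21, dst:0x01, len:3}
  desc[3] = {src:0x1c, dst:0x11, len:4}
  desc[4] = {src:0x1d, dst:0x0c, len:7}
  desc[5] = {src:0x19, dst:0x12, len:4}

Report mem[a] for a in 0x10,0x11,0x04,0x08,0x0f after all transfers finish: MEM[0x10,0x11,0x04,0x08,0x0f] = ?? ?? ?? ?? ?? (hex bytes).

[0] 0x2a->0x21 len=5 : 98 e5 7d 05 ba
[1] 0x0d->0x02 len=3 : 38 7d c4
[2] 0x21->0x01 len=3 : 98 e5 7d
[3] 0x1c->0x11 len=4 : 9f 33 5f 5b
[4] 0x1d->0x0c len=7 : 33 5f 5b 03 98 e5 7d
[5] 0x19->0x12 len=4 : 11 10 a4 9f
query mem[0x10]=0x98, mem[0x11]=0xe5, mem[0x04]=0xc4, mem[0x08]=0x88, mem[0x0f]=0x03

MEM[0x10,0x11,0x04,0x08,0x0f] = 98 e5 c4 88 03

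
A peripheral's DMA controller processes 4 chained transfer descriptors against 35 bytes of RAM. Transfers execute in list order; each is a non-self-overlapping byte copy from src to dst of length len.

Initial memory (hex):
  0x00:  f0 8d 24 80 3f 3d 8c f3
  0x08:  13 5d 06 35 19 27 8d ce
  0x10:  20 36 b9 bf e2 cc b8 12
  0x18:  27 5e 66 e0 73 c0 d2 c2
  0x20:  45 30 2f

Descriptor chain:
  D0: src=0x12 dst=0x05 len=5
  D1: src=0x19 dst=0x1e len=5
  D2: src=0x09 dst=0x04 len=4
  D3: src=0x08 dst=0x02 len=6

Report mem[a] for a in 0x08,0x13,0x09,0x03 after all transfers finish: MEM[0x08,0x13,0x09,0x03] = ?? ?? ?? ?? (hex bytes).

MEM[0x08,0x13,0x09,0x03] = cc bf b8 b8

[0] 0x12->0x05 len=5 : b9 bf e2 cc b8
[1] 0x19->0x1e len=5 : 5e 66 e0 73 c0
[2] 0x09->0x04 len=4 : b8 06 35 19
[3] 0x08->0x02 len=6 : cc b8 06 35 19 27
query mem[0x08]=0xcc, mem[0x13]=0xbf, mem[0x09]=0xb8, mem[0x03]=0xb8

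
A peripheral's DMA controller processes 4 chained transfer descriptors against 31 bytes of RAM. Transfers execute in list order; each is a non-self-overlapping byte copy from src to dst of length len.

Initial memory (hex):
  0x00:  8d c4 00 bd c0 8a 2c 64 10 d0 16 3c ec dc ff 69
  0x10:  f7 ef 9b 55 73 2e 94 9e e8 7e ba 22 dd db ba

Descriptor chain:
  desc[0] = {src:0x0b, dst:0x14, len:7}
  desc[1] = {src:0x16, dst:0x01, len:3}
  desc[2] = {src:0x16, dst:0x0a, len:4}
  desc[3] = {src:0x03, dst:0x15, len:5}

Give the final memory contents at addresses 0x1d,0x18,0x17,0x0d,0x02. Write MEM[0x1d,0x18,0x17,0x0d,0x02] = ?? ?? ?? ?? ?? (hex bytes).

D0: mem[0x14..0x1a] <- [3c ec dc ff 69 f7 ef]
D1: mem[0x01..0x03] <- [dc ff 69]
D2: mem[0x0a..0x0d] <- [dc ff 69 f7]
D3: mem[0x15..0x19] <- [69 c0 8a 2c 64]
query mem[0x1d]=0xdb, mem[0x18]=0x2c, mem[0x17]=0x8a, mem[0x0d]=0xf7, mem[0x02]=0xff

MEM[0x1d,0x18,0x17,0x0d,0x02] = db 2c 8a f7 ff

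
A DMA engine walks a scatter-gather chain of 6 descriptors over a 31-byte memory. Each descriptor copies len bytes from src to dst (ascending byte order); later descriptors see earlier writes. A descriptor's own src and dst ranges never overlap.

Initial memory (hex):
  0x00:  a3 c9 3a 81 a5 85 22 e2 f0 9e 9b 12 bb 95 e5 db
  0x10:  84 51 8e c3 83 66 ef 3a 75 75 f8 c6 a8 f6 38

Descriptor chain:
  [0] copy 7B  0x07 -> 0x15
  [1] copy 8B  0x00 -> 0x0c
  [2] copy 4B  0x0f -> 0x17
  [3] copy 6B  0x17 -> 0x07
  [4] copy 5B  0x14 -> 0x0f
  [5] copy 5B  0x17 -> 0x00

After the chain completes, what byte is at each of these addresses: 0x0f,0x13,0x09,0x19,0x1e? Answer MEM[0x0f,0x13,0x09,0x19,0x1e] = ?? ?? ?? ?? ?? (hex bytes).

MEM[0x0f,0x13,0x09,0x19,0x1e] = 83 a5 85 85 38

#0 dst[0x15+7] := {0xe2,0xf0,0x9e,0x9b,0x12,0xbb,0x95}
#1 dst[0x0c+8] := {0xa3,0xc9,0x3a,0x81,0xa5,0x85,0x22,0xe2}
#2 dst[0x17+4] := {0x81,0xa5,0x85,0x22}
#3 dst[0x07+6] := {0x81,0xa5,0x85,0x22,0x95,0xa8}
#4 dst[0x0f+5] := {0x83,0xe2,0xf0,0x81,0xa5}
#5 dst[0x00+5] := {0x81,0xa5,0x85,0x22,0x95}
query mem[0x0f]=0x83, mem[0x13]=0xa5, mem[0x09]=0x85, mem[0x19]=0x85, mem[0x1e]=0x38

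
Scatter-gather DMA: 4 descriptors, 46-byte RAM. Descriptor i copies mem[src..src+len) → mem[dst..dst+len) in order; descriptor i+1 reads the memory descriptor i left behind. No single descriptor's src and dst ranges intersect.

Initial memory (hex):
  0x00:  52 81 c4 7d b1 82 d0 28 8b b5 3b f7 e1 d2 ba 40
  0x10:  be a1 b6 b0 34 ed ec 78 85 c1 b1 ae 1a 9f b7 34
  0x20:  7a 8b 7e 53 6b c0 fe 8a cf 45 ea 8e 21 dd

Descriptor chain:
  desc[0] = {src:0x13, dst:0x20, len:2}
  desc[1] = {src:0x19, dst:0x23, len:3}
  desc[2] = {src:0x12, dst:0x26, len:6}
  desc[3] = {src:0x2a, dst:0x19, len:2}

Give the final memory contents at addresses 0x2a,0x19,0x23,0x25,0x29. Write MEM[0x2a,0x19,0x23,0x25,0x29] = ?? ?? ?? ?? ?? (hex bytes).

  after D0: wrote 2B at 0x20 = b034
  after D1: wrote 3B at 0x23 = c1b1ae
  after D2: wrote 6B at 0x26 = b6b034edec78
  after D3: wrote 2B at 0x19 = ec78
query mem[0x2a]=0xec, mem[0x19]=0xec, mem[0x23]=0xc1, mem[0x25]=0xae, mem[0x29]=0xed

MEM[0x2a,0x19,0x23,0x25,0x29] = ec ec c1 ae ed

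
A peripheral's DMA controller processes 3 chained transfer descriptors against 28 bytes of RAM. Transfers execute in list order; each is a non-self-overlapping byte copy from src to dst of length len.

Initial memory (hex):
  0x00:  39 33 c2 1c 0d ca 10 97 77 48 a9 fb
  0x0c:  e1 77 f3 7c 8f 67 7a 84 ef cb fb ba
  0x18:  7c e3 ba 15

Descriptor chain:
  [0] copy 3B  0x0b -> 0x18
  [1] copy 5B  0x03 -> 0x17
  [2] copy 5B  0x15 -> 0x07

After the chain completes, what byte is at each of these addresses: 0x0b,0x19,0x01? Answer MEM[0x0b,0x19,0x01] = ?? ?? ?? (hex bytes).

MEM[0x0b,0x19,0x01] = ca ca 33

#0 dst[0x18+3] := {0xfb,0xe1,0x77}
#1 dst[0x17+5] := {0x1c,0x0d,0xca,0x10,0x97}
#2 dst[0x07+5] := {0xcb,0xfb,0x1c,0x0d,0xca}
query mem[0x0b]=0xca, mem[0x19]=0xca, mem[0x01]=0x33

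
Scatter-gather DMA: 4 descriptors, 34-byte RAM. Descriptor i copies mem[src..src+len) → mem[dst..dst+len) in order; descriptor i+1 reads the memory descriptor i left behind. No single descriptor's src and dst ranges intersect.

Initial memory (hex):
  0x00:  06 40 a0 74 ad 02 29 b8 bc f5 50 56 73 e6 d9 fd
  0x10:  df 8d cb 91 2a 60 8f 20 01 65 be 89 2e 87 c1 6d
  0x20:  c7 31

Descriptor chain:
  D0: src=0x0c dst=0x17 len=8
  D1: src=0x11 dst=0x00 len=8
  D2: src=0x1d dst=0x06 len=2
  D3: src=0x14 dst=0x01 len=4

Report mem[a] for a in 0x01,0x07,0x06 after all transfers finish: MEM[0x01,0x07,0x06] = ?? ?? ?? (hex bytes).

MEM[0x01,0x07,0x06] = 2a 91 cb

#0 dst[0x17+8] := {0x73,0xe6,0xd9,0xfd,0xdf,0x8d,0xcb,0x91}
#1 dst[0x00+8] := {0x8d,0xcb,0x91,0x2a,0x60,0x8f,0x73,0xe6}
#2 dst[0x06+2] := {0xcb,0x91}
#3 dst[0x01+4] := {0x2a,0x60,0x8f,0x73}
query mem[0x01]=0x2a, mem[0x07]=0x91, mem[0x06]=0xcb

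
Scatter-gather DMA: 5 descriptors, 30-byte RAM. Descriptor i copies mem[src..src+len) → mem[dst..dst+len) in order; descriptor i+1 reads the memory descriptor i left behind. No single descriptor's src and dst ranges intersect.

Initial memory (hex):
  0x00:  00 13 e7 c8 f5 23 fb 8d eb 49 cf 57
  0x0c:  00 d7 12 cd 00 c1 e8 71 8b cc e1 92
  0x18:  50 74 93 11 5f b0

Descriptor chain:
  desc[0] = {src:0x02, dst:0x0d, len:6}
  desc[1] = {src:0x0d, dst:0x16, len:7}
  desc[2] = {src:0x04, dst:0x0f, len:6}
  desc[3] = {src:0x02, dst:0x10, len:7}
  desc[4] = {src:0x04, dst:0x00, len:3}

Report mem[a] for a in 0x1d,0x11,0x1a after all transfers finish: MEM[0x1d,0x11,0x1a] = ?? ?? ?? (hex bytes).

MEM[0x1d,0x11,0x1a] = b0 c8 fb

#0 dst[0x0d+6] := {0xe7,0xc8,0xf5,0x23,0xfb,0x8d}
#1 dst[0x16+7] := {0xe7,0xc8,0xf5,0x23,0xfb,0x8d,0x71}
#2 dst[0x0f+6] := {0xf5,0x23,0xfb,0x8d,0xeb,0x49}
#3 dst[0x10+7] := {0xe7,0xc8,0xf5,0x23,0xfb,0x8d,0xeb}
#4 dst[0x00+3] := {0xf5,0x23,0xfb}
query mem[0x1d]=0xb0, mem[0x11]=0xc8, mem[0x1a]=0xfb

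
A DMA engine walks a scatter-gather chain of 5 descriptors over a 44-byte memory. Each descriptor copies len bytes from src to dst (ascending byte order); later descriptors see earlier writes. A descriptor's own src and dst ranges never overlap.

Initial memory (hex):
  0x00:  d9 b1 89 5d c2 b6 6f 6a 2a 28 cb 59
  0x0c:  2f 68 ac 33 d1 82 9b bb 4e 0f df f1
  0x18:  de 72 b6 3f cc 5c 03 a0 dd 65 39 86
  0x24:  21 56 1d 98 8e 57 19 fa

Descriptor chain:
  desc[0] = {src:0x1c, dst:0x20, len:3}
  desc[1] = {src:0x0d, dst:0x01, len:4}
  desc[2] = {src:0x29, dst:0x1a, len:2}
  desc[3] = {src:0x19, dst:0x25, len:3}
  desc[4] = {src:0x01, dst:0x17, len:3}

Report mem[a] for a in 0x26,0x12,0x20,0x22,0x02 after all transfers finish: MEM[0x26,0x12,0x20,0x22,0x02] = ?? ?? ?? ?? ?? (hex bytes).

MEM[0x26,0x12,0x20,0x22,0x02] = 57 9b cc 03 ac

#0 dst[0x20+3] := {0xcc,0x5c,0x03}
#1 dst[0x01+4] := {0x68,0xac,0x33,0xd1}
#2 dst[0x1a+2] := {0x57,0x19}
#3 dst[0x25+3] := {0x72,0x57,0x19}
#4 dst[0x17+3] := {0x68,0xac,0x33}
query mem[0x26]=0x57, mem[0x12]=0x9b, mem[0x20]=0xcc, mem[0x22]=0x03, mem[0x02]=0xac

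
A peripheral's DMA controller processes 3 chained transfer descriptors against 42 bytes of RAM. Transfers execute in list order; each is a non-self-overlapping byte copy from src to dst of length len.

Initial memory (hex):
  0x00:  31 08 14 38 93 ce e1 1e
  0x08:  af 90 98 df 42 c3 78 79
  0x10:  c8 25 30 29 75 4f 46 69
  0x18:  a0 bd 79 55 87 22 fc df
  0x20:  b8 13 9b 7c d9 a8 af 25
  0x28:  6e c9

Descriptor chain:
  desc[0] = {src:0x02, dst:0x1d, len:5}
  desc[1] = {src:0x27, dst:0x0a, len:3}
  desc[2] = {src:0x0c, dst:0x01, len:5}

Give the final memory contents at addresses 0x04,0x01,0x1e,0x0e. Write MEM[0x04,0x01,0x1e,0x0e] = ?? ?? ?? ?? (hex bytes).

MEM[0x04,0x01,0x1e,0x0e] = 79 c9 38 78

[0] 0x02->0x1d len=5 : 14 38 93 ce e1
[1] 0x27->0x0a len=3 : 25 6e c9
[2] 0x0c->0x01 len=5 : c9 c3 78 79 c8
query mem[0x04]=0x79, mem[0x01]=0xc9, mem[0x1e]=0x38, mem[0x0e]=0x78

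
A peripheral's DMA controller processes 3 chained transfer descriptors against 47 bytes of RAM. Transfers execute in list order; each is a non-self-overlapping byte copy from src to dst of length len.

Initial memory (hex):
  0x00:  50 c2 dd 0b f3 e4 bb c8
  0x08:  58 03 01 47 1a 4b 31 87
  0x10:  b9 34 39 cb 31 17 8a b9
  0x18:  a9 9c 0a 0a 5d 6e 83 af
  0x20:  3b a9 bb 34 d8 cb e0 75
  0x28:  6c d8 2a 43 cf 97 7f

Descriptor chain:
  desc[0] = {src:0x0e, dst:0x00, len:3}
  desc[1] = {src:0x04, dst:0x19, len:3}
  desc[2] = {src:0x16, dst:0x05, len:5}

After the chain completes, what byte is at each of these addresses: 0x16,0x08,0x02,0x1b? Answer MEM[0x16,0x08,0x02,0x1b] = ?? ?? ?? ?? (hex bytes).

#0 dst[0x00+3] := {0x31,0x87,0xb9}
#1 dst[0x19+3] := {0xf3,0xe4,0xbb}
#2 dst[0x05+5] := {0x8a,0xb9,0xa9,0xf3,0xe4}
query mem[0x16]=0x8a, mem[0x08]=0xf3, mem[0x02]=0xb9, mem[0x1b]=0xbb

MEM[0x16,0x08,0x02,0x1b] = 8a f3 b9 bb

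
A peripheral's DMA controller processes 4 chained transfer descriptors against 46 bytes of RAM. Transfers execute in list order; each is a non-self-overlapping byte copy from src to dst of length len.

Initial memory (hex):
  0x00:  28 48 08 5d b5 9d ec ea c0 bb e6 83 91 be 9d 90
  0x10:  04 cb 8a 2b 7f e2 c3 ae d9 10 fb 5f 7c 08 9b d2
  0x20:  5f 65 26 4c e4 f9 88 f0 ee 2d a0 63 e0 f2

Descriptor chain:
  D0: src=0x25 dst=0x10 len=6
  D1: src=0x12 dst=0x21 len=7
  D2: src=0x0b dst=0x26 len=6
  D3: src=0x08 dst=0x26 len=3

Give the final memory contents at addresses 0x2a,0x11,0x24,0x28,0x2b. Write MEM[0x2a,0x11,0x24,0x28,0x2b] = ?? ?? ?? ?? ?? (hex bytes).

MEM[0x2a,0x11,0x24,0x28,0x2b] = 90 88 a0 e6 f9

#0 dst[0x10+6] := {0xf9,0x88,0xf0,0xee,0x2d,0xa0}
#1 dst[0x21+7] := {0xf0,0xee,0x2d,0xa0,0xc3,0xae,0xd9}
#2 dst[0x26+6] := {0x83,0x91,0xbe,0x9d,0x90,0xf9}
#3 dst[0x26+3] := {0xc0,0xbb,0xe6}
query mem[0x2a]=0x90, mem[0x11]=0x88, mem[0x24]=0xa0, mem[0x28]=0xe6, mem[0x2b]=0xf9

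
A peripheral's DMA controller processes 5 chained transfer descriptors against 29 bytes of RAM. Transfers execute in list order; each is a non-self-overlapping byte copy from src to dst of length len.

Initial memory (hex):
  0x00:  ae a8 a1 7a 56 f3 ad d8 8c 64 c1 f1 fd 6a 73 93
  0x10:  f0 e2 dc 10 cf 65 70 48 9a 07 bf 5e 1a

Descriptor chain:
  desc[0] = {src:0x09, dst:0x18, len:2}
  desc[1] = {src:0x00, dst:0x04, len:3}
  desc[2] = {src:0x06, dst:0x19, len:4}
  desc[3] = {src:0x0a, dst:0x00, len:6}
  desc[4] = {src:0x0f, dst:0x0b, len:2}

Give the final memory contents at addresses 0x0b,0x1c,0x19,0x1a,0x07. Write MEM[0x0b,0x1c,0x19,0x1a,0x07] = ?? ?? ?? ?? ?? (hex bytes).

  after D0: wrote 2B at 0x18 = 64c1
  after D1: wrote 3B at 0x04 = aea8a1
  after D2: wrote 4B at 0x19 = a1d88c64
  after D3: wrote 6B at 0x00 = c1f1fd6a7393
  after D4: wrote 2B at 0x0b = 93f0
query mem[0x0b]=0x93, mem[0x1c]=0x64, mem[0x19]=0xa1, mem[0x1a]=0xd8, mem[0x07]=0xd8

MEM[0x0b,0x1c,0x19,0x1a,0x07] = 93 64 a1 d8 d8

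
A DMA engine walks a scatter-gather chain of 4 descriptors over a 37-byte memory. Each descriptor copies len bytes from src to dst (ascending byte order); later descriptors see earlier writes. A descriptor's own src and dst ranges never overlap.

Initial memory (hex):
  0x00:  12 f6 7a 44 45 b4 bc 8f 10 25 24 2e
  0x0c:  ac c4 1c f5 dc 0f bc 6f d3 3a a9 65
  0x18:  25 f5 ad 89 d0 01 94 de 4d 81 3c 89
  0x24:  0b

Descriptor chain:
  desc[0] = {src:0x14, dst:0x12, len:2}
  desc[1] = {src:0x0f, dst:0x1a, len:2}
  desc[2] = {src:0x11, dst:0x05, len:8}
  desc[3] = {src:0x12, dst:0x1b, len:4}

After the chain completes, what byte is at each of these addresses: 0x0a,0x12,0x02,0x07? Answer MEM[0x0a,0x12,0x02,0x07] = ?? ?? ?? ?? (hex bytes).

#0 dst[0x12+2] := {0xd3,0x3a}
#1 dst[0x1a+2] := {0xf5,0xdc}
#2 dst[0x05+8] := {0x0f,0xd3,0x3a,0xd3,0x3a,0xa9,0x65,0x25}
#3 dst[0x1b+4] := {0xd3,0x3a,0xd3,0x3a}
query mem[0x0a]=0xa9, mem[0x12]=0xd3, mem[0x02]=0x7a, mem[0x07]=0x3a

MEM[0x0a,0x12,0x02,0x07] = a9 d3 7a 3a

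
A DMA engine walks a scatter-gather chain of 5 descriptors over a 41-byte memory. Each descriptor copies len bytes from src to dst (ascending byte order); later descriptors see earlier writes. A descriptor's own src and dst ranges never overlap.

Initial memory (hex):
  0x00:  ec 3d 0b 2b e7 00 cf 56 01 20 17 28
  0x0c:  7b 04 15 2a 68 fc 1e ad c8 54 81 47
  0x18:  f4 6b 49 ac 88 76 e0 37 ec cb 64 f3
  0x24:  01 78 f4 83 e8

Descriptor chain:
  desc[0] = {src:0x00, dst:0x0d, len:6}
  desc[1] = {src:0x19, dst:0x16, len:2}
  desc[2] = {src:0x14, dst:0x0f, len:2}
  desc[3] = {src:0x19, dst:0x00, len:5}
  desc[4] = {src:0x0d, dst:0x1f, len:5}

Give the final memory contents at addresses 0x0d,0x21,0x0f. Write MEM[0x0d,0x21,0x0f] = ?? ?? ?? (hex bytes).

MEM[0x0d,0x21,0x0f] = ec c8 c8

[0] 0x00->0x0d len=6 : ec 3d 0b 2b e7 00
[1] 0x19->0x16 len=2 : 6b 49
[2] 0x14->0x0f len=2 : c8 54
[3] 0x19->0x00 len=5 : 6b 49 ac 88 76
[4] 0x0d->0x1f len=5 : ec 3d c8 54 e7
query mem[0x0d]=0xec, mem[0x21]=0xc8, mem[0x0f]=0xc8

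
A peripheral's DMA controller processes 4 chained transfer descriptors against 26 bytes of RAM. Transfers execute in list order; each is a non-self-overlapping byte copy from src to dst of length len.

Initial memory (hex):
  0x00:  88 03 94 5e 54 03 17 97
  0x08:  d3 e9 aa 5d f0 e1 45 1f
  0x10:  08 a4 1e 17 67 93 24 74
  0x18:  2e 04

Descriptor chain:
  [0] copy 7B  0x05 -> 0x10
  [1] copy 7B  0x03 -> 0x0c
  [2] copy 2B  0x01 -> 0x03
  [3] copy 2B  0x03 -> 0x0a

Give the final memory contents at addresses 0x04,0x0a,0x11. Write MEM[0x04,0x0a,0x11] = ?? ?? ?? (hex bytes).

MEM[0x04,0x0a,0x11] = 94 03 d3

  after D0: wrote 7B at 0x10 = 031797d3e9aa5d
  after D1: wrote 7B at 0x0c = 5e54031797d3e9
  after D2: wrote 2B at 0x03 = 0394
  after D3: wrote 2B at 0x0a = 0394
query mem[0x04]=0x94, mem[0x0a]=0x03, mem[0x11]=0xd3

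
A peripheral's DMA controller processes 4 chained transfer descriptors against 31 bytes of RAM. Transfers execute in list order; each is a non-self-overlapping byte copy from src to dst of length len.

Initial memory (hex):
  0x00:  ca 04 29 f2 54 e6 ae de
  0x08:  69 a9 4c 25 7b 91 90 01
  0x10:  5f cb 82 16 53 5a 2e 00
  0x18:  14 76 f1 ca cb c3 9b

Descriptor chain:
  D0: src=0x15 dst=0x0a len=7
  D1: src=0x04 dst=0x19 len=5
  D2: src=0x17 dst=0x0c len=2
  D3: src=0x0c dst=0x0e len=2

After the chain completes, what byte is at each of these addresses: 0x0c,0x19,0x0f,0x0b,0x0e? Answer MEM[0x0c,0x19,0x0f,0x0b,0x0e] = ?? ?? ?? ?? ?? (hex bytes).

  after D0: wrote 7B at 0x0a = 5a2e001476f1ca
  after D1: wrote 5B at 0x19 = 54e6aede69
  after D2: wrote 2B at 0x0c = 0014
  after D3: wrote 2B at 0x0e = 0014
query mem[0x0c]=0x00, mem[0x19]=0x54, mem[0x0f]=0x14, mem[0x0b]=0x2e, mem[0x0e]=0x00

MEM[0x0c,0x19,0x0f,0x0b,0x0e] = 00 54 14 2e 00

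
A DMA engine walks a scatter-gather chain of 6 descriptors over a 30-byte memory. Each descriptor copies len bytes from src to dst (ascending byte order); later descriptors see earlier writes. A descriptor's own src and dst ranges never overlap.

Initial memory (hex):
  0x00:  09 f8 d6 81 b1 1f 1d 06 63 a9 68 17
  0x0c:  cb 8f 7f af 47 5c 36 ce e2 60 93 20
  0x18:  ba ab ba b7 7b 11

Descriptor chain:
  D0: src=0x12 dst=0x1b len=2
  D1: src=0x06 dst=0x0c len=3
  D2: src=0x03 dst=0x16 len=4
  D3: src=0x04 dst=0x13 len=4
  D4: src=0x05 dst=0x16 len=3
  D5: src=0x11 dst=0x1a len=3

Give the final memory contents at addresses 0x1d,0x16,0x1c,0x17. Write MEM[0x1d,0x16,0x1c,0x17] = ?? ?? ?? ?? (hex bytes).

[0] 0x12->0x1b len=2 : 36 ce
[1] 0x06->0x0c len=3 : 1d 06 63
[2] 0x03->0x16 len=4 : 81 b1 1f 1d
[3] 0x04->0x13 len=4 : b1 1f 1d 06
[4] 0x05->0x16 len=3 : 1f 1d 06
[5] 0x11->0x1a len=3 : 5c 36 b1
query mem[0x1d]=0x11, mem[0x16]=0x1f, mem[0x1c]=0xb1, mem[0x17]=0x1d

MEM[0x1d,0x16,0x1c,0x17] = 11 1f b1 1d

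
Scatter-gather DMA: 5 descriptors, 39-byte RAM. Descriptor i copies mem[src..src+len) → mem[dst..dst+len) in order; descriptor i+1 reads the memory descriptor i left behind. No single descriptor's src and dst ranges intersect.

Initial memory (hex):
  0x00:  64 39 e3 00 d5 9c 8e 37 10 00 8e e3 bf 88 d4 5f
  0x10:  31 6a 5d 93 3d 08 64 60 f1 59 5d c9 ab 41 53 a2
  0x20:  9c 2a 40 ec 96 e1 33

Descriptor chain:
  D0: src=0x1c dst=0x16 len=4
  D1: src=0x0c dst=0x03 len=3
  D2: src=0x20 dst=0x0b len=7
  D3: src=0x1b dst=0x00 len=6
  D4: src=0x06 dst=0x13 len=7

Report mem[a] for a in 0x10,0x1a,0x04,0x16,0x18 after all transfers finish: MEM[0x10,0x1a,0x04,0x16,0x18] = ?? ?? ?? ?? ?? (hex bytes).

MEM[0x10,0x1a,0x04,0x16,0x18] = e1 5d a2 00 9c

[0] 0x1c->0x16 len=4 : ab 41 53 a2
[1] 0x0c->0x03 len=3 : bf 88 d4
[2] 0x20->0x0b len=7 : 9c 2a 40 ec 96 e1 33
[3] 0x1b->0x00 len=6 : c9 ab 41 53 a2 9c
[4] 0x06->0x13 len=7 : 8e 37 10 00 8e 9c 2a
query mem[0x10]=0xe1, mem[0x1a]=0x5d, mem[0x04]=0xa2, mem[0x16]=0x00, mem[0x18]=0x9c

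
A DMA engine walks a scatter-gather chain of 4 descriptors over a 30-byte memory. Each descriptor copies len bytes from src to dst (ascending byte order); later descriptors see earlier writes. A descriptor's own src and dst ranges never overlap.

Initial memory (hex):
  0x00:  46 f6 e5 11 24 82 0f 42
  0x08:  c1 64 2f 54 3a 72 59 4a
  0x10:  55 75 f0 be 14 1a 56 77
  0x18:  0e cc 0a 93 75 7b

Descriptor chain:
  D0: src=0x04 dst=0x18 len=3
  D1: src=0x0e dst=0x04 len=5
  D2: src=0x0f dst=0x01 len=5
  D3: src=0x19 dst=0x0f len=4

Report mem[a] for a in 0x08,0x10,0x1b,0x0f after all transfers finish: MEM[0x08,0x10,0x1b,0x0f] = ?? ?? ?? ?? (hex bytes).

#0 dst[0x18+3] := {0x24,0x82,0x0f}
#1 dst[0x04+5] := {0x59,0x4a,0x55,0x75,0xf0}
#2 dst[0x01+5] := {0x4a,0x55,0x75,0xf0,0xbe}
#3 dst[0x0f+4] := {0x82,0x0f,0x93,0x75}
query mem[0x08]=0xf0, mem[0x10]=0x0f, mem[0x1b]=0x93, mem[0x0f]=0x82

MEM[0x08,0x10,0x1b,0x0f] = f0 0f 93 82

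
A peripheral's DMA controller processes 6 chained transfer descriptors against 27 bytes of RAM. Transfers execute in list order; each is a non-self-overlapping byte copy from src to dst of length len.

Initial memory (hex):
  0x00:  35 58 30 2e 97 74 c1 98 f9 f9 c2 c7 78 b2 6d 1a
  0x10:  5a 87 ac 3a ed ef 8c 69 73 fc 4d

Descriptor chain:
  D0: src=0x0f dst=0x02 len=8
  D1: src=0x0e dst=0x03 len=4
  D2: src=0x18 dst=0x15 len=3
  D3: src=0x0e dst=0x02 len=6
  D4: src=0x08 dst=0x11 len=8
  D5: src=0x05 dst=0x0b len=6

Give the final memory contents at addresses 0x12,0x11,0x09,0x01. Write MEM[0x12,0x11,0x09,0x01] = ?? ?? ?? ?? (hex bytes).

MEM[0x12,0x11,0x09,0x01] = 8c ef 8c 58

#0 dst[0x02+8] := {0x1a,0x5a,0x87,0xac,0x3a,0xed,0xef,0x8c}
#1 dst[0x03+4] := {0x6d,0x1a,0x5a,0x87}
#2 dst[0x15+3] := {0x73,0xfc,0x4d}
#3 dst[0x02+6] := {0x6d,0x1a,0x5a,0x87,0xac,0x3a}
#4 dst[0x11+8] := {0xef,0x8c,0xc2,0xc7,0x78,0xb2,0x6d,0x1a}
#5 dst[0x0b+6] := {0x87,0xac,0x3a,0xef,0x8c,0xc2}
query mem[0x12]=0x8c, mem[0x11]=0xef, mem[0x09]=0x8c, mem[0x01]=0x58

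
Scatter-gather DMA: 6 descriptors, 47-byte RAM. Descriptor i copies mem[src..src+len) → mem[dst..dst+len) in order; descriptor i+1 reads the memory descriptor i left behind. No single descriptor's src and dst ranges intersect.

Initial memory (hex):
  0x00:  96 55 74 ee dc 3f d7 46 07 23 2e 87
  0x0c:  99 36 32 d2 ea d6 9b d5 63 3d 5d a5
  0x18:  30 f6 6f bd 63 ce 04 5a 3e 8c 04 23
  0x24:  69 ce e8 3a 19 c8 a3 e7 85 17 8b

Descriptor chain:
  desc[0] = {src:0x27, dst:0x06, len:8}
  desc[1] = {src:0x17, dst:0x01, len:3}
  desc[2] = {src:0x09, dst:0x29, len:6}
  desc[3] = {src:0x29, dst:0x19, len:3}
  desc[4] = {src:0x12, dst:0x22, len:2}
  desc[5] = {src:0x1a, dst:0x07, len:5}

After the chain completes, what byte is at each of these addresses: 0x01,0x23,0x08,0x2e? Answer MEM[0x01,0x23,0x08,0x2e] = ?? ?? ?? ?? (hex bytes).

[0] 0x27->0x06 len=8 : 3a 19 c8 a3 e7 85 17 8b
[1] 0x17->0x01 len=3 : a5 30 f6
[2] 0x09->0x29 len=6 : a3 e7 85 17 8b 32
[3] 0x29->0x19 len=3 : a3 e7 85
[4] 0x12->0x22 len=2 : 9b d5
[5] 0x1a->0x07 len=5 : e7 85 63 ce 04
query mem[0x01]=0xa5, mem[0x23]=0xd5, mem[0x08]=0x85, mem[0x2e]=0x32

MEM[0x01,0x23,0x08,0x2e] = a5 d5 85 32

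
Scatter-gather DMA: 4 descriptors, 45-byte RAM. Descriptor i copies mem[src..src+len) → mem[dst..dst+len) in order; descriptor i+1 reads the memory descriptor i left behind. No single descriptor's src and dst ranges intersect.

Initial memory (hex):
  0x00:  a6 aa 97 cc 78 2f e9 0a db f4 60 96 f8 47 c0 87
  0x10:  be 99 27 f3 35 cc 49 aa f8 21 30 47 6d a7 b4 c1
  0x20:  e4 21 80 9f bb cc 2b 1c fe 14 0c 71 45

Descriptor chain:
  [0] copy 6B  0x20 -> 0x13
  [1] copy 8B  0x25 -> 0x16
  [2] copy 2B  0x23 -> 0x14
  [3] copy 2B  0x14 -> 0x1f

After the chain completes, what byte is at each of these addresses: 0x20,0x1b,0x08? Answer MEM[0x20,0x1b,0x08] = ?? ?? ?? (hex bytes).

MEM[0x20,0x1b,0x08] = bb 0c db

[0] 0x20->0x13 len=6 : e4 21 80 9f bb cc
[1] 0x25->0x16 len=8 : cc 2b 1c fe 14 0c 71 45
[2] 0x23->0x14 len=2 : 9f bb
[3] 0x14->0x1f len=2 : 9f bb
query mem[0x20]=0xbb, mem[0x1b]=0x0c, mem[0x08]=0xdb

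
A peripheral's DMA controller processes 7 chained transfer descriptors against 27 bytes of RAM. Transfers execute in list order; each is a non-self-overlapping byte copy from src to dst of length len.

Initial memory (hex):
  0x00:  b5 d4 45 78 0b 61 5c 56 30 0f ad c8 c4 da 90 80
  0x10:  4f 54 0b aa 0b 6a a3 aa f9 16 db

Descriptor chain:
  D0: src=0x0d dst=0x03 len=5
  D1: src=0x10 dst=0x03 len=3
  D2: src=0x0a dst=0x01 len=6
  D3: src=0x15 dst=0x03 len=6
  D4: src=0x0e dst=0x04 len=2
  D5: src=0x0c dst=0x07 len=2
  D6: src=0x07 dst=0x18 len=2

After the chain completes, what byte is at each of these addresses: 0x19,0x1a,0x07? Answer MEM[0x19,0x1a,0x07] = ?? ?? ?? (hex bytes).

MEM[0x19,0x1a,0x07] = da db c4

[0] 0x0d->0x03 len=5 : da 90 80 4f 54
[1] 0x10->0x03 len=3 : 4f 54 0b
[2] 0x0a->0x01 len=6 : ad c8 c4 da 90 80
[3] 0x15->0x03 len=6 : 6a a3 aa f9 16 db
[4] 0x0e->0x04 len=2 : 90 80
[5] 0x0c->0x07 len=2 : c4 da
[6] 0x07->0x18 len=2 : c4 da
query mem[0x19]=0xda, mem[0x1a]=0xdb, mem[0x07]=0xc4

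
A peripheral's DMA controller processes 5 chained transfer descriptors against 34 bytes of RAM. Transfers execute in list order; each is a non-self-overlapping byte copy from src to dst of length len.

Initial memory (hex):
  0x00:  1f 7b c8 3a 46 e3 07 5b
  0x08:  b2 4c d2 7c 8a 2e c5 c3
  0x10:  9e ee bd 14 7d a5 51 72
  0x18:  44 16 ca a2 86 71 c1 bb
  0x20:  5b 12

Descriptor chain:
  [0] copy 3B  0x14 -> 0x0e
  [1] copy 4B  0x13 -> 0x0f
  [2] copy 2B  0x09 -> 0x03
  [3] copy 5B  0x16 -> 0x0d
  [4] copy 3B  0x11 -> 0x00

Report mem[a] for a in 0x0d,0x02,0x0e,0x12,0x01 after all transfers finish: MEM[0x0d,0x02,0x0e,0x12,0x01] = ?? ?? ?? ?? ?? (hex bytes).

MEM[0x0d,0x02,0x0e,0x12,0x01] = 51 14 72 51 51

#0 dst[0x0e+3] := {0x7d,0xa5,0x51}
#1 dst[0x0f+4] := {0x14,0x7d,0xa5,0x51}
#2 dst[0x03+2] := {0x4c,0xd2}
#3 dst[0x0d+5] := {0x51,0x72,0x44,0x16,0xca}
#4 dst[0x00+3] := {0xca,0x51,0x14}
query mem[0x0d]=0x51, mem[0x02]=0x14, mem[0x0e]=0x72, mem[0x12]=0x51, mem[0x01]=0x51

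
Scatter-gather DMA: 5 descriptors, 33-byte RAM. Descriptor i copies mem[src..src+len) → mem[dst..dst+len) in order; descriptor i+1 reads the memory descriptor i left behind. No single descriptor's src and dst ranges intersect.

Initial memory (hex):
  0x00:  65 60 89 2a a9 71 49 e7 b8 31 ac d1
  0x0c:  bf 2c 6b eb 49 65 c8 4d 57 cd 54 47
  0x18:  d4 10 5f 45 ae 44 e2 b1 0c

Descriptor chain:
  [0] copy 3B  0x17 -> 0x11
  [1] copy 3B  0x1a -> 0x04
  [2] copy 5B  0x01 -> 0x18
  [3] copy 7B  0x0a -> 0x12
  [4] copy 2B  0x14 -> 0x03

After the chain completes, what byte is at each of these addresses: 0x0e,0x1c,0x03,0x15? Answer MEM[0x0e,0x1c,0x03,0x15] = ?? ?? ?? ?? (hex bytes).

[0] 0x17->0x11 len=3 : 47 d4 10
[1] 0x1a->0x04 len=3 : 5f 45 ae
[2] 0x01->0x18 len=5 : 60 89 2a 5f 45
[3] 0x0a->0x12 len=7 : ac d1 bf 2c 6b eb 49
[4] 0x14->0x03 len=2 : bf 2c
query mem[0x0e]=0x6b, mem[0x1c]=0x45, mem[0x03]=0xbf, mem[0x15]=0x2c

MEM[0x0e,0x1c,0x03,0x15] = 6b 45 bf 2c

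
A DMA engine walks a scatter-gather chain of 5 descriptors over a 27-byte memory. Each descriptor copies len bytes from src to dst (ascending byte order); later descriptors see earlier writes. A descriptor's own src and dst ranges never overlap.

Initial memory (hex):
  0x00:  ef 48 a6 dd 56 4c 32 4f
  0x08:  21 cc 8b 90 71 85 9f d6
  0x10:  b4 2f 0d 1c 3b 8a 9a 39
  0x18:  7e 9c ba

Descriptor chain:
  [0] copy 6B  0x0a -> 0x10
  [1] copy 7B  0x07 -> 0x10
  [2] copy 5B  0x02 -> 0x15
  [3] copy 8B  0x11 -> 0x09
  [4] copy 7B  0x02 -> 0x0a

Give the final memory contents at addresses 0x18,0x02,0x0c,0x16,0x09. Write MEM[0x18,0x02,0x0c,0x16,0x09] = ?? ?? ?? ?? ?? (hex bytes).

#0 dst[0x10+6] := {0x8b,0x90,0x71,0x85,0x9f,0xd6}
#1 dst[0x10+7] := {0x4f,0x21,0xcc,0x8b,0x90,0x71,0x85}
#2 dst[0x15+5] := {0xa6,0xdd,0x56,0x4c,0x32}
#3 dst[0x09+8] := {0x21,0xcc,0x8b,0x90,0xa6,0xdd,0x56,0x4c}
#4 dst[0x0a+7] := {0xa6,0xdd,0x56,0x4c,0x32,0x4f,0x21}
query mem[0x18]=0x4c, mem[0x02]=0xa6, mem[0x0c]=0x56, mem[0x16]=0xdd, mem[0x09]=0x21

MEM[0x18,0x02,0x0c,0x16,0x09] = 4c a6 56 dd 21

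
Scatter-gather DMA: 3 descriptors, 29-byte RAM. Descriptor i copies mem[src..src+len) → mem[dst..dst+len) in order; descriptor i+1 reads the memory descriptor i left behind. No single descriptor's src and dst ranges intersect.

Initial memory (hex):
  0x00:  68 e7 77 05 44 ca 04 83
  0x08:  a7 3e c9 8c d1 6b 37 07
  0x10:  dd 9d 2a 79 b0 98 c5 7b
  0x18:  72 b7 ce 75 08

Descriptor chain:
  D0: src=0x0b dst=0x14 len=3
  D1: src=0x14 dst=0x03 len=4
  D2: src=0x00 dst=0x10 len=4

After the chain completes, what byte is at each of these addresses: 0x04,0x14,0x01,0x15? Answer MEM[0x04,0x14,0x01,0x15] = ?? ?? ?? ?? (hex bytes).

#0 dst[0x14+3] := {0x8c,0xd1,0x6b}
#1 dst[0x03+4] := {0x8c,0xd1,0x6b,0x7b}
#2 dst[0x10+4] := {0x68,0xe7,0x77,0x8c}
query mem[0x04]=0xd1, mem[0x14]=0x8c, mem[0x01]=0xe7, mem[0x15]=0xd1

MEM[0x04,0x14,0x01,0x15] = d1 8c e7 d1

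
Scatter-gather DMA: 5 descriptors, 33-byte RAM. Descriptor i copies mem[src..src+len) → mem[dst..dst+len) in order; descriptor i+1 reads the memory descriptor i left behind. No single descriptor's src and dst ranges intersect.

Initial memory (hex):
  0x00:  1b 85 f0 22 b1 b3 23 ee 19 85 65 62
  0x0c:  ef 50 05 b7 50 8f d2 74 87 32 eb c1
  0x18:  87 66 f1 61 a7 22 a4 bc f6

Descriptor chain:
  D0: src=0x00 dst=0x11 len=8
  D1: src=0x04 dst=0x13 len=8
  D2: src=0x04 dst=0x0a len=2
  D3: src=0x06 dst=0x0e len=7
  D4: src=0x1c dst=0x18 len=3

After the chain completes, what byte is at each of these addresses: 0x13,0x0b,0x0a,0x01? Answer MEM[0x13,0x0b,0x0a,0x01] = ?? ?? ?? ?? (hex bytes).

MEM[0x13,0x0b,0x0a,0x01] = b3 b3 b1 85

  after D0: wrote 8B at 0x11 = 1b85f022b1b323ee
  after D1: wrote 8B at 0x13 = b1b323ee19856562
  after D2: wrote 2B at 0x0a = b1b3
  after D3: wrote 7B at 0x0e = 23ee1985b1b3ef
  after D4: wrote 3B at 0x18 = a722a4
query mem[0x13]=0xb3, mem[0x0b]=0xb3, mem[0x0a]=0xb1, mem[0x01]=0x85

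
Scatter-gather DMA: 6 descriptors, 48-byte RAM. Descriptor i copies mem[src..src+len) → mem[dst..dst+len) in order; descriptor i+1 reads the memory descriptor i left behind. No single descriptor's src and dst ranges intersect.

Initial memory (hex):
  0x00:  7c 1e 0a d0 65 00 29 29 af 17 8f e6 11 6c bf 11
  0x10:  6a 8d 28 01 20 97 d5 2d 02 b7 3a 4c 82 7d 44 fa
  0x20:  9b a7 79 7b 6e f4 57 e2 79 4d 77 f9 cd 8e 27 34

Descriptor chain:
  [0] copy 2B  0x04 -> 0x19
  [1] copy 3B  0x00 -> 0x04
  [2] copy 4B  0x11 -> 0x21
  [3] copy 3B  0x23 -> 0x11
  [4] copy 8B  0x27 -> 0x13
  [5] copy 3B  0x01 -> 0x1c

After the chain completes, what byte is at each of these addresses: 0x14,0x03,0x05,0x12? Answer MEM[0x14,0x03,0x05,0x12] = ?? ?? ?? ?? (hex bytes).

  after D0: wrote 2B at 0x19 = 6500
  after D1: wrote 3B at 0x04 = 7c1e0a
  after D2: wrote 4B at 0x21 = 8d280120
  after D3: wrote 3B at 0x11 = 0120f4
  after D4: wrote 8B at 0x13 = e2794d77f9cd8e27
  after D5: wrote 3B at 0x1c = 1e0ad0
query mem[0x14]=0x79, mem[0x03]=0xd0, mem[0x05]=0x1e, mem[0x12]=0x20

MEM[0x14,0x03,0x05,0x12] = 79 d0 1e 20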